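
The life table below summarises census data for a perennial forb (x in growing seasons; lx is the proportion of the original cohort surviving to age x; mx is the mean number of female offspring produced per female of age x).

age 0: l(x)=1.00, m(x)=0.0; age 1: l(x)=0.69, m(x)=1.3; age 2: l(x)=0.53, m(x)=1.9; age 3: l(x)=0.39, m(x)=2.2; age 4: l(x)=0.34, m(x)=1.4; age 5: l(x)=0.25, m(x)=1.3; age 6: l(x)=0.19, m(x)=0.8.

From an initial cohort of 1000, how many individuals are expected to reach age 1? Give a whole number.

Expected survivors = N0 · l_1 = 1000 × 0.69 = 690 → 690

690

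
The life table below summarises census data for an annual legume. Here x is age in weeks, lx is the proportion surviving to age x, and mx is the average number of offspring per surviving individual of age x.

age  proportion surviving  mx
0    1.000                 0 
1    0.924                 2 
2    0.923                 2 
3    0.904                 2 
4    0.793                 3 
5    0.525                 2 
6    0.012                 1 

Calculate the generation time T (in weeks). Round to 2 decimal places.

lx·mx: 0, 1.848, 1.846, 1.808, 2.379, 1.05, 0.012 → R0 = 8.943
x·lx·mx: 0, 1.848, 3.692, 5.424, 9.516, 5.25, 0.072 → Σ = 25.802
T = 25.802 / 8.943 = 2.885162… → 2.89

2.89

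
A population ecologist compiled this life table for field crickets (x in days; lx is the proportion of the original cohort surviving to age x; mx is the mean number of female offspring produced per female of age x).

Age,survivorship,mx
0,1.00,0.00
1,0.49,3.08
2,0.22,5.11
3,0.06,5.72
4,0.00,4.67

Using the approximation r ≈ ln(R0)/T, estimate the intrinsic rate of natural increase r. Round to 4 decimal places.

0.6782

R0 = Σ lx·mx = 0 + 1.5092 + 1.1242 + 0.3432 + 0 = 2.9766
Σ x·lx·mx = 4.7872; T = 4.7872/2.9766 = 1.60828…
r ≈ ln(R0)/T = ln(2.9766)/1.60828… = 0.67823… → 0.6782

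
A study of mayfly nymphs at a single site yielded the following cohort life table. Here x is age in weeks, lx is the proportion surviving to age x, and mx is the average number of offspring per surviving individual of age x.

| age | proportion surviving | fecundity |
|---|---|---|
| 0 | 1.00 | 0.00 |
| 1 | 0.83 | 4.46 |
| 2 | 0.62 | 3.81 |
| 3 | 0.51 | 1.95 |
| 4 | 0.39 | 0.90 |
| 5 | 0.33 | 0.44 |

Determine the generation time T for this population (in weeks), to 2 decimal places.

1.79

lx·mx: 0, 3.7018, 2.3622, 0.9945, 0.351, 0.1452 → R0 = 7.5547
x·lx·mx: 0, 3.7018, 4.7244, 2.9835, 1.404, 0.726 → Σ = 13.5397
T = 13.5397 / 7.5547 = 1.792222… → 1.79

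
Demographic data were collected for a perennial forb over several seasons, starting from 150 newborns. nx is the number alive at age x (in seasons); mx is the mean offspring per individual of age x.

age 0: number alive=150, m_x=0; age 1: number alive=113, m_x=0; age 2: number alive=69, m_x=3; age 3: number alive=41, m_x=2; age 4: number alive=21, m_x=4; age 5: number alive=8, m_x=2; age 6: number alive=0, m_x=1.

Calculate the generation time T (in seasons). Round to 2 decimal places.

lx = nx/n0 = nx/150: 1, 0.75333…, 0.46, 0.27333…, 0.14, 0.05333…, 0
lx·mx: 0, 0, 1.38, 0.546667…, 0.56, 0.106667…, 0 → R0 = 2.593333…
x·lx·mx: 0, 0, 2.76, 1.64…, 2.24, 0.533333…, 0 → Σ = 7.173333…
T = 7.173333… / 2.593333… = 2.766067… → 2.77

2.77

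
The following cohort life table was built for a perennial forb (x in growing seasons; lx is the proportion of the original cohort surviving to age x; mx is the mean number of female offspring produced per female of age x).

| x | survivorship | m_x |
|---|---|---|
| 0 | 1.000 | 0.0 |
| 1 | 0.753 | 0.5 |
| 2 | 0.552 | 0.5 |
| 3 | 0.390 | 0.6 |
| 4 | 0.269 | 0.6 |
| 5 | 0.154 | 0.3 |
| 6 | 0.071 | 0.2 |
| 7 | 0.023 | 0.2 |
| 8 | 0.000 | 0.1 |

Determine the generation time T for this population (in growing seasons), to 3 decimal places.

2.358

lx·mx: 0, 0.3765, 0.276, 0.234, 0.1614, 0.0462, 0.0142, 0.0046, 0 → R0 = 1.1129
x·lx·mx: 0, 0.3765, 0.552, 0.702, 0.6456, 0.231, 0.0852, 0.0322, 0 → Σ = 2.6245
T = 2.6245 / 1.1129 = 2.358253… → 2.358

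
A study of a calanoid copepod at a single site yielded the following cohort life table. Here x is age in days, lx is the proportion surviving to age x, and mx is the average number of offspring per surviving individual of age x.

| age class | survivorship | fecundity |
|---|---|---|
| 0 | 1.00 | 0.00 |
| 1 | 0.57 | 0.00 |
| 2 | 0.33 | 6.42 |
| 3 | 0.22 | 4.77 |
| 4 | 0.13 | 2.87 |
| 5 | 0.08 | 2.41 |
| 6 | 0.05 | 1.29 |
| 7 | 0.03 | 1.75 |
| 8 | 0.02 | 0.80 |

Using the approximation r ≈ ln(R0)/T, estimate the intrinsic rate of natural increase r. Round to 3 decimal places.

0.488

R0 = Σ lx·mx = 0 + 0 + 2.1186 + 1.0494 + 0.3731 + 0.1928 + 0.0645 + 0.0525 + 0.016 = 3.8669
Σ x·lx·mx = 10.7243; T = 10.7243/3.8669 = 2.77336…
r ≈ ln(R0)/T = ln(3.8669)/2.77336… = 0.48766… → 0.488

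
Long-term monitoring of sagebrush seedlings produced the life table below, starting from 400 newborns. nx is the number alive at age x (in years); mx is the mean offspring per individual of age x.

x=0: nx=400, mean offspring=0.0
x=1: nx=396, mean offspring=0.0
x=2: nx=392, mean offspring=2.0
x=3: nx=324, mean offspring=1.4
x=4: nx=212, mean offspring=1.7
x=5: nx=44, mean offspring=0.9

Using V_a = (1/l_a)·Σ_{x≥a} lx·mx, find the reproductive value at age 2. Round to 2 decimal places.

lx = nx/n0 = nx/400: 1, 0.99, 0.98, 0.81, 0.53, 0.11
lx·mx for x ≥ 2: 1.96, 1.134, 0.901, 0.099 → sum = 4.094
V_2 = 4.094 / l_2 = 4.094 / 0.98 = 4.177551… → 4.18

4.18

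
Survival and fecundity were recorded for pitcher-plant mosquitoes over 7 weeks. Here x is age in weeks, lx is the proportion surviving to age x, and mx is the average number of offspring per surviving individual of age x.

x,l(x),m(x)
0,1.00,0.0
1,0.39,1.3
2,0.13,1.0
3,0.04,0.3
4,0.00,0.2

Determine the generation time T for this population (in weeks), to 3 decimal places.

1.237

lx·mx: 0, 0.507, 0.13, 0.012, 0 → R0 = 0.649
x·lx·mx: 0, 0.507, 0.26, 0.036, 0 → Σ = 0.803
T = 0.803 / 0.649 = 1.237288… → 1.237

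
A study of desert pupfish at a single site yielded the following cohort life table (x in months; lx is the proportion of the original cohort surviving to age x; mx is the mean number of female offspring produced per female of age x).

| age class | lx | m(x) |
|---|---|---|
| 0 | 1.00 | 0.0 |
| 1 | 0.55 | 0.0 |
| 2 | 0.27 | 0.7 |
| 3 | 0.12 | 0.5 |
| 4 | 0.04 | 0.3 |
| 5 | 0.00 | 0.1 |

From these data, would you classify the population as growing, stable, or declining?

declining

R0 = Σ lx·mx = 0 + 0 + 0.189 + 0.06 + 0.012 + 0 = 0.261
R0 < 1, so the population is declining.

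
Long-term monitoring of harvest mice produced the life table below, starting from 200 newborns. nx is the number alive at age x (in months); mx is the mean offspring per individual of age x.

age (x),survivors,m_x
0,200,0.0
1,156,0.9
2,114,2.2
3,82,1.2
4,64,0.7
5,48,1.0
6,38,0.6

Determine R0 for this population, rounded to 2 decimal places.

3.03

lx = nx/n0 = nx/200: 1, 0.78, 0.57, 0.41, 0.32, 0.24, 0.19
lx·mx by age: 0, 0.702, 1.254, 0.492, 0.224, 0.24, 0.114
R0 = Σ lx·mx = 3.026 → 3.03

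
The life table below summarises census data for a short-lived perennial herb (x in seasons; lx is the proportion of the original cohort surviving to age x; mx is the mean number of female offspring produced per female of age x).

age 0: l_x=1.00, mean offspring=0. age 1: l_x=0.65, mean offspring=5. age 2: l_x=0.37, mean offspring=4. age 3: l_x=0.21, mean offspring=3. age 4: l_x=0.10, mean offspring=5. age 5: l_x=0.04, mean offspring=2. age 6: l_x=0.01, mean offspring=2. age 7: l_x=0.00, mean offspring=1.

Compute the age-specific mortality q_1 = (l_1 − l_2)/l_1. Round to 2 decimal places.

q_1 = (l_1 − l_2) / l_1 = (0.65 − 0.37) / 0.65
     = 0.28 / 0.65 = 0.430769… → 0.43

0.43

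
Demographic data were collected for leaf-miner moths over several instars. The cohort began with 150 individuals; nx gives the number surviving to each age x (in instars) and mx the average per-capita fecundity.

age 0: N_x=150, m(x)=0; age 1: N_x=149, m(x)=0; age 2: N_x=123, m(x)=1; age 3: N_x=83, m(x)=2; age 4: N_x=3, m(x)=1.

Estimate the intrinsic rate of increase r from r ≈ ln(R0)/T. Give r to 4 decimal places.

0.2573

lx = nx/n0 = nx/150: 1, 0.99333…, 0.82, 0.55333…, 0.02
R0 = Σ lx·mx = 0 + 0 + 0.82 + 1.10667… + 0.02 = 1.946667…
Σ x·lx·mx = 5.04…; T = 5.04…/1.946667… = 2.58904…
r ≈ ln(R0)/T = ln(1.946667…)/2.58904… = 0.257284… → 0.2573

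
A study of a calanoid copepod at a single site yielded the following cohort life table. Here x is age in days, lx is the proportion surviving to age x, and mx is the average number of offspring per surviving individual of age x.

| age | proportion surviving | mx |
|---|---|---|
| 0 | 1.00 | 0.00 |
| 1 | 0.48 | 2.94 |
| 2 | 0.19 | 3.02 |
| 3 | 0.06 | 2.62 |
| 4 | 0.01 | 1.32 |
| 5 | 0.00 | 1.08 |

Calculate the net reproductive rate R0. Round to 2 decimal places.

lx·mx by age: 0, 1.4112, 0.5738, 0.1572, 0.0132, 0
R0 = Σ lx·mx = 2.1554 → 2.16

2.16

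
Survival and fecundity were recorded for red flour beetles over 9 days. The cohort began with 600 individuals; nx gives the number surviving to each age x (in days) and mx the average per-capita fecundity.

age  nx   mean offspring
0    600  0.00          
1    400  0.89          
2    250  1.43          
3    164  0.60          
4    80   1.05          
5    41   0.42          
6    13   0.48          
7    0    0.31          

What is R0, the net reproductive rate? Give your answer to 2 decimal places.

lx = nx/n0 = nx/600: 1, 0.66667…, 0.41667…, 0.27333…, 0.13333…, 0.06833…, 0.02167…, 0
lx·mx by age: 0, 0.593333…, 0.595833…, 0.164…, 0.14…, 0.0287…, 0.0104…, 0
R0 = Σ lx·mx = 1.532267… → 1.53

1.53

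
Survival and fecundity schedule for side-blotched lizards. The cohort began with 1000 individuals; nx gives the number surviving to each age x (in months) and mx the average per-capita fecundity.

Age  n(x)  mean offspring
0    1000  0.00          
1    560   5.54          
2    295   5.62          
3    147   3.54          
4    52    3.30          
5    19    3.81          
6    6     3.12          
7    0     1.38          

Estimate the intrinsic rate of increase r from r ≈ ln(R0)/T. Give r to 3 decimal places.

lx = nx/n0 = nx/1000: 1, 0.56, 0.295, 0.147, 0.052, 0.019, 0.006, 0
R0 = Σ lx·mx = 0 + 3.1024 + 1.6579 + 0.52038 + 0.1716 + 0.07239 + 0.01872 + 0 = 5.54339
Σ x·lx·mx = 9.14001; T = 9.14001/5.54339 = 1.64881…
r ≈ ln(R0)/T = ln(5.54339)/1.64881… = 1.03869… → 1.039

1.039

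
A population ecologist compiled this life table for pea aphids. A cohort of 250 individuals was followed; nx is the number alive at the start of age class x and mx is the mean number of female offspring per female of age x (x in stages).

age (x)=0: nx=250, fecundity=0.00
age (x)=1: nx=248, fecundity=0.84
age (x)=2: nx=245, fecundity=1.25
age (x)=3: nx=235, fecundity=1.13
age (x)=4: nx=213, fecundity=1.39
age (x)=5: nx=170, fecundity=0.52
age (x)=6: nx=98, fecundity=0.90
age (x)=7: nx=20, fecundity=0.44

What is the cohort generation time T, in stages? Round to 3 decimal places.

lx = nx/n0 = nx/250: 1, 0.992, 0.98, 0.94, 0.852, 0.68, 0.392, 0.08
lx·mx: 0, 0.83328, 1.225, 1.0622, 1.18428, 0.3536, 0.3528, 0.0352 → R0 = 5.04636
x·lx·mx: 0, 0.83328, 2.45, 3.1866, 4.73712, 1.768, 2.1168, 0.2464 → Σ = 15.3382
T = 15.3382 / 5.04636 = 3.039458… → 3.039

3.039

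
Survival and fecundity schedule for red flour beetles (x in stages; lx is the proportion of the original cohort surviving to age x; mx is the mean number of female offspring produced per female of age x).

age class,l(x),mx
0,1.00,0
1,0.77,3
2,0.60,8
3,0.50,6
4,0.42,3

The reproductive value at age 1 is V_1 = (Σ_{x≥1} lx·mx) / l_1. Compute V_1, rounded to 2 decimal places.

lx·mx for x ≥ 1: 2.31, 4.8, 3, 1.26 → sum = 11.37
V_1 = 11.37 / l_1 = 11.37 / 0.77 = 14.766234… → 14.77

14.77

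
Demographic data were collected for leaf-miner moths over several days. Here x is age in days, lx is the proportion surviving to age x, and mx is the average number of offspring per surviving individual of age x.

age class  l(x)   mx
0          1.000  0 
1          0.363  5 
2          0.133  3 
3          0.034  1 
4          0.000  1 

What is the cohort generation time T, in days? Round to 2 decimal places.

lx·mx: 0, 1.815, 0.399, 0.034, 0 → R0 = 2.248
x·lx·mx: 0, 1.815, 0.798, 0.102, 0 → Σ = 2.715
T = 2.715 / 2.248 = 1.20774… → 1.21

1.21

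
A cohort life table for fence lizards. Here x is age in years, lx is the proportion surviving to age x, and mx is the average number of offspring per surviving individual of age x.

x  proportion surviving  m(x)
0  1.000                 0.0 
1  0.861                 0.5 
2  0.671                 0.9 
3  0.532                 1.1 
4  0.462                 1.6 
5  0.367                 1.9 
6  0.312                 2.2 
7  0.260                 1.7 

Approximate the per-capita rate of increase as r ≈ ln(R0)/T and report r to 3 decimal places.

R0 = Σ lx·mx = 0 + 0.4305 + 0.6039 + 0.5852 + 0.7392 + 0.6973 + 0.6864 + 0.442 = 4.1845
Σ x·lx·mx = 17.0496; T = 17.0496/4.1845 = 4.07447…
r ≈ ln(R0)/T = ln(4.1845)/4.07447… = 0.35131… → 0.351

0.351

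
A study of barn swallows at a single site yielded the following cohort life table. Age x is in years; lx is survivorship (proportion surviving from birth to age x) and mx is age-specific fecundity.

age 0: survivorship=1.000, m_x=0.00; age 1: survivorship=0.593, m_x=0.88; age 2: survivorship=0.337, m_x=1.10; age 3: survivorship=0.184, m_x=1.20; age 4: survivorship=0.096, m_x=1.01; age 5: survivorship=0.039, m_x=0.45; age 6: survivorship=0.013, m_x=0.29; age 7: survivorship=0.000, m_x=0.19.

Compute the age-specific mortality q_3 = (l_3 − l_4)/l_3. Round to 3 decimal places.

q_3 = (l_3 − l_4) / l_3 = (0.184 − 0.096) / 0.184
     = 0.088 / 0.184 = 0.478261… → 0.478

0.478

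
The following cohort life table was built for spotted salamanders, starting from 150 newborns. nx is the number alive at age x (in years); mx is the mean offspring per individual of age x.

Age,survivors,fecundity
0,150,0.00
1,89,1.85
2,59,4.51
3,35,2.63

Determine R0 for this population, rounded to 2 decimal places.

3.49

lx = nx/n0 = nx/150: 1, 0.59333…, 0.39333…, 0.23333…
lx·mx by age: 0, 1.097667…, 1.773933…, 0.613667…
R0 = Σ lx·mx = 3.485267… → 3.49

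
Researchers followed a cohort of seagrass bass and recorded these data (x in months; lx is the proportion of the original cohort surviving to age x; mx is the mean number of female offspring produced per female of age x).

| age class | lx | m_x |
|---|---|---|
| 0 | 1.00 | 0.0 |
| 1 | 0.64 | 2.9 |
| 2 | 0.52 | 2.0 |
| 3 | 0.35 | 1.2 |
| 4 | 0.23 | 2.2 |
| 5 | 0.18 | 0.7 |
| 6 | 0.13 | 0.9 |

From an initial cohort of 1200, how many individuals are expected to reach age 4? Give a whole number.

276

Expected survivors = N0 · l_4 = 1200 × 0.23 = 276 → 276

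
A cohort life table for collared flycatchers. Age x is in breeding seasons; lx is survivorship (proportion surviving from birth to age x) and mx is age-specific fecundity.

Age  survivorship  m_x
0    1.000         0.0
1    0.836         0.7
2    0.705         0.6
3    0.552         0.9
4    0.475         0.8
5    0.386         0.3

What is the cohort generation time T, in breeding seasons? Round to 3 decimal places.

lx·mx: 0, 0.5852, 0.423, 0.4968, 0.38, 0.1158 → R0 = 2.0008
x·lx·mx: 0, 0.5852, 0.846, 1.4904, 1.52, 0.579 → Σ = 5.0206
T = 5.0206 / 2.0008 = 2.509296… → 2.509

2.509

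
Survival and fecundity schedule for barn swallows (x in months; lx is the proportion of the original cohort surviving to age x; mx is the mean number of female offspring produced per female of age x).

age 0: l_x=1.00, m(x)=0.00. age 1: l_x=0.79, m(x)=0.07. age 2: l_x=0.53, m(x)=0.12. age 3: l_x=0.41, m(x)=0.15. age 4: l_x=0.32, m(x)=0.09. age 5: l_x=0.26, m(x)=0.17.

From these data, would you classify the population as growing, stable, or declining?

R0 = Σ lx·mx = 0 + 0.0553 + 0.0636 + 0.0615 + 0.0288 + 0.0442 = 0.2534
R0 < 1, so the population is declining.

declining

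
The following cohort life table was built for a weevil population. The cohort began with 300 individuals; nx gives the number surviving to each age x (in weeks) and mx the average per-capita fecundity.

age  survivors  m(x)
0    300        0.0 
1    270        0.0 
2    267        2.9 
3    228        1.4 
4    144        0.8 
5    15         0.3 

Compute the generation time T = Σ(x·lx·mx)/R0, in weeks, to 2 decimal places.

2.46

lx = nx/n0 = nx/300: 1, 0.9, 0.89, 0.76, 0.48, 0.05
lx·mx: 0, 0, 2.581, 1.064, 0.384, 0.015 → R0 = 4.044
x·lx·mx: 0, 0, 5.162, 3.192, 1.536, 0.075 → Σ = 9.965
T = 9.965 / 4.044 = 2.464144… → 2.46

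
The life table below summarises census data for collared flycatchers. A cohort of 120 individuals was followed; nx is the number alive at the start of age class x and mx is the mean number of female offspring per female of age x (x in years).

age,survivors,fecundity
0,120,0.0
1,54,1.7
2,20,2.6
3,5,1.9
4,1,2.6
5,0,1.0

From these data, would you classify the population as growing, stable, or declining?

growing

lx = nx/n0 = nx/120: 1, 0.45, 0.16667…, 0.04167…, 0.00833…, 0
R0 = Σ lx·mx = 0 + 0.765 + 0.433333… + 0.079167… + 0.021667… + 0 = 1.299167…
R0 > 1, so the population is growing.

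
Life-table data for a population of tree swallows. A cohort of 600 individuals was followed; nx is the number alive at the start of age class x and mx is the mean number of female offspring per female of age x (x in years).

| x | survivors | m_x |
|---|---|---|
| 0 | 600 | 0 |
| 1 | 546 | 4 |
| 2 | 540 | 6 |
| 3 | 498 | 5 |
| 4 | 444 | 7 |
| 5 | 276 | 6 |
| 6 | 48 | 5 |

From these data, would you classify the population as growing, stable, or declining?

lx = nx/n0 = nx/600: 1, 0.91, 0.9, 0.83, 0.74, 0.46, 0.08
R0 = Σ lx·mx = 0 + 3.64 + 5.4 + 4.15 + 5.18 + 2.76 + 0.4 = 21.53
R0 > 1, so the population is growing.

growing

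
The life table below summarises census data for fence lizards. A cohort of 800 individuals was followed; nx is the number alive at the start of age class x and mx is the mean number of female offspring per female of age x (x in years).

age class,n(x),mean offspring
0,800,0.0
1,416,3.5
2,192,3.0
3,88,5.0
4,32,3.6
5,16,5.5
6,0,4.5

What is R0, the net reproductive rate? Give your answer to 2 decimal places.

lx = nx/n0 = nx/800: 1, 0.52, 0.24, 0.11, 0.04, 0.02, 0
lx·mx by age: 0, 1.82, 0.72, 0.55, 0.144, 0.11, 0
R0 = Σ lx·mx = 3.344 → 3.34

3.34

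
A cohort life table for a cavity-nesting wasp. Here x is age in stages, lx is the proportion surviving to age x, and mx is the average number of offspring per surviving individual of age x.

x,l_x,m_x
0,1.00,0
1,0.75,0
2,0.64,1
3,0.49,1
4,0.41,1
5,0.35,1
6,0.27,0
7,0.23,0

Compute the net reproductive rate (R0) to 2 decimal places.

lx·mx by age: 0, 0, 0.64, 0.49, 0.41, 0.35, 0, 0
R0 = Σ lx·mx = 1.89 → 1.89

1.89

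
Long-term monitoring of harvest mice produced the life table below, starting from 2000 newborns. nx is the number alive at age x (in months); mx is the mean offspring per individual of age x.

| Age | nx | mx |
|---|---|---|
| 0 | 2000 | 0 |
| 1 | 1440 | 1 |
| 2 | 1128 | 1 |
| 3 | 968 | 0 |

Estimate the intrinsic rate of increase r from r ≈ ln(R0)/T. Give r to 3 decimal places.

lx = nx/n0 = nx/2000: 1, 0.72, 0.564, 0.484
R0 = Σ lx·mx = 0 + 0.72 + 0.564 + 0 = 1.284
Σ x·lx·mx = 1.848; T = 1.848/1.284 = 1.43925…
r ≈ ln(R0)/T = ln(1.284)/1.43925… = 0.17369… → 0.174

0.174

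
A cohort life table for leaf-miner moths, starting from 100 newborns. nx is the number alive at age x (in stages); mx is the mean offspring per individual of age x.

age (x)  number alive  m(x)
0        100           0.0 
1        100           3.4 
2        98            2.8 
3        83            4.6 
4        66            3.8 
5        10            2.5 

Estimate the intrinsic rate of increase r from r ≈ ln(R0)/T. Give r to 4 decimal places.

lx = nx/n0 = nx/100: 1, 1, 0.98, 0.83, 0.66, 0.1
R0 = Σ lx·mx = 0 + 3.4 + 2.744 + 3.818 + 2.508 + 0.25 = 12.72
Σ x·lx·mx = 31.624; T = 31.624/12.72 = 2.48616…
r ≈ ln(R0)/T = ln(12.72)/2.48616… = 1.022932… → 1.0229

1.0229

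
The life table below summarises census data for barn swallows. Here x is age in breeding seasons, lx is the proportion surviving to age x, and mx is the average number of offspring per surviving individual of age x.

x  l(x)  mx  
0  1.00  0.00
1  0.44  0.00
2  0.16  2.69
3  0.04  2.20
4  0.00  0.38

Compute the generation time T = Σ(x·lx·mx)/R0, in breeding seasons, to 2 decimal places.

2.17

lx·mx: 0, 0, 0.4304, 0.088, 0 → R0 = 0.5184
x·lx·mx: 0, 0, 0.8608, 0.264, 0 → Σ = 1.1248
T = 1.1248 / 0.5184 = 2.169753… → 2.17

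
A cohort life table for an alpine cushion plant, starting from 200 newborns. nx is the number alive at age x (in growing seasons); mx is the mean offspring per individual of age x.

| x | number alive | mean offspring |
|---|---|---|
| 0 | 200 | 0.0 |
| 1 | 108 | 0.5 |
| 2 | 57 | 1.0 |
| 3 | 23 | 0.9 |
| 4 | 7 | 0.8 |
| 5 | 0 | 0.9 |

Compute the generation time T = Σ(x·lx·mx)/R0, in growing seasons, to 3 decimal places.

lx = nx/n0 = nx/200: 1, 0.54, 0.285, 0.115, 0.035, 0
lx·mx: 0, 0.27, 0.285, 0.1035, 0.028, 0 → R0 = 0.6865
x·lx·mx: 0, 0.27, 0.57, 0.3105, 0.112, 0 → Σ = 1.2625
T = 1.2625 / 0.6865 = 1.839039… → 1.839

1.839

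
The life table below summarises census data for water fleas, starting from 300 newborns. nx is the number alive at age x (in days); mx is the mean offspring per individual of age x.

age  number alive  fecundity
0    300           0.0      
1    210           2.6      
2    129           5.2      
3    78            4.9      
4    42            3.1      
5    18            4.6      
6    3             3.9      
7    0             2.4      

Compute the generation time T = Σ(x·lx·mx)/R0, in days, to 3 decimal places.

2.215

lx = nx/n0 = nx/300: 1, 0.7, 0.43, 0.26, 0.14, 0.06, 0.01, 0
lx·mx: 0, 1.82, 2.236, 1.274, 0.434, 0.276, 0.039, 0 → R0 = 6.079
x·lx·mx: 0, 1.82, 4.472, 3.822, 1.736, 1.38, 0.234, 0 → Σ = 13.464
T = 13.464 / 6.079 = 2.214838… → 2.215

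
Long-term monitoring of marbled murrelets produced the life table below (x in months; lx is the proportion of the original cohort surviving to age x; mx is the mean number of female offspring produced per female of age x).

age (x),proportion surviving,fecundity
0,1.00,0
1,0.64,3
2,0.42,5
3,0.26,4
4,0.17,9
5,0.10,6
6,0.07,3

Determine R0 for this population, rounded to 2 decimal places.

7.40

lx·mx by age: 0, 1.92, 2.1, 1.04, 1.53, 0.6, 0.21
R0 = Σ lx·mx = 7.4 → 7.40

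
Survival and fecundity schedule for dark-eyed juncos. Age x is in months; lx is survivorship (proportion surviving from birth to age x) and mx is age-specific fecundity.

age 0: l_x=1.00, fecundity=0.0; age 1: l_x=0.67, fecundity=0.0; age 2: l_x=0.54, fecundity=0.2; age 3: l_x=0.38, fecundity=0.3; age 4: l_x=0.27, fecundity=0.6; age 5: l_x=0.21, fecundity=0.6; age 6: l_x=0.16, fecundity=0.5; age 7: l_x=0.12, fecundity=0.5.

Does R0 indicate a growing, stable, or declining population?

declining

R0 = Σ lx·mx = 0 + 0 + 0.108 + 0.114 + 0.162 + 0.126 + 0.08 + 0.06 = 0.65
R0 < 1, so the population is declining.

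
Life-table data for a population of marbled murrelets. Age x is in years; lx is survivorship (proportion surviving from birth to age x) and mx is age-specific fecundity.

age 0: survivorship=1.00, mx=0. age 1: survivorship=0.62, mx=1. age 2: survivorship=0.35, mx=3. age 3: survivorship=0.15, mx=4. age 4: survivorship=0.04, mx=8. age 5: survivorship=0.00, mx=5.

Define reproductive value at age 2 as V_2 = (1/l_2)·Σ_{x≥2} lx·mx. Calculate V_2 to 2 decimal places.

lx·mx for x ≥ 2: 1.05, 0.6, 0.32, 0 → sum = 1.97
V_2 = 1.97 / l_2 = 1.97 / 0.35 = 5.628571… → 5.63

5.63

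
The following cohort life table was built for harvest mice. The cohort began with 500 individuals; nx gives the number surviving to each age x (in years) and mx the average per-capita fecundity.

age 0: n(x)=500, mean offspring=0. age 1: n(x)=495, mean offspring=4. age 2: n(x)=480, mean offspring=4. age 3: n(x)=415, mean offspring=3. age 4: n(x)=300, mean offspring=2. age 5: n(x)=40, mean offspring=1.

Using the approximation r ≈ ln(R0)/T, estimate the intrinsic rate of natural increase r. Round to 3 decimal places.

1.165

lx = nx/n0 = nx/500: 1, 0.99, 0.96, 0.83, 0.6, 0.08
R0 = Σ lx·mx = 0 + 3.96 + 3.84 + 2.49 + 1.2 + 0.08 = 11.57
Σ x·lx·mx = 24.31; T = 24.31/11.57 = 2.10112…
r ≈ ln(R0)/T = ln(11.57)/2.10112… = 1.16529… → 1.165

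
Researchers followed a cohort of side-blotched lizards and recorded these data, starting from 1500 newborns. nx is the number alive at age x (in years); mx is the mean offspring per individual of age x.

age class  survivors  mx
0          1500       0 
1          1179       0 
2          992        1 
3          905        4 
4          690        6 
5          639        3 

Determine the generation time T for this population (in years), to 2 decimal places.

lx = nx/n0 = nx/1500: 1, 0.786, 0.66133…, 0.60333…, 0.46, 0.426
lx·mx: 0, 0, 0.661333…, 2.413333…, 2.76, 1.278 → R0 = 7.112667…
x·lx·mx: 0, 0, 1.322667…, 7.24…, 11.04, 6.39 → Σ = 25.992667…
T = 25.992667… / 7.112667… = 3.654419… → 3.65

3.65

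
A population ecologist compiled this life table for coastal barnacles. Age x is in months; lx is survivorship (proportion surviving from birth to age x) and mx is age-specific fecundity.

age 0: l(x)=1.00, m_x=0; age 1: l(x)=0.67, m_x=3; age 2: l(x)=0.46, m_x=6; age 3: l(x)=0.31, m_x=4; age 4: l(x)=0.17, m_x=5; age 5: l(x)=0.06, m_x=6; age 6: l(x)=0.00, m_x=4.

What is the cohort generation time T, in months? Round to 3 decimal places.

2.278

lx·mx: 0, 2.01, 2.76, 1.24, 0.85, 0.36, 0 → R0 = 7.22
x·lx·mx: 0, 2.01, 5.52, 3.72, 3.4, 1.8, 0 → Σ = 16.45
T = 16.45 / 7.22 = 2.278393… → 2.278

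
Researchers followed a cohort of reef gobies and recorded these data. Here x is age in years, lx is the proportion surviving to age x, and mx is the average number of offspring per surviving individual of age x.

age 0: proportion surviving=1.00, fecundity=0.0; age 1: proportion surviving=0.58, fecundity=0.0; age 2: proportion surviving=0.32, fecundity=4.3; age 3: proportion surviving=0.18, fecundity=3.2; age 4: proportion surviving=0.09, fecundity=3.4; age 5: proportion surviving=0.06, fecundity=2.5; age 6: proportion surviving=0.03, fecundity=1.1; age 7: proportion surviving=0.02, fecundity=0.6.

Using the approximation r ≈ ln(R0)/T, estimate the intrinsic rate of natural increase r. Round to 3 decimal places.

R0 = Σ lx·mx = 0 + 0 + 1.376 + 0.576 + 0.306 + 0.15 + 0.033 + 0.012 = 2.453
Σ x·lx·mx = 6.736; T = 6.736/2.453 = 2.74603…
r ≈ ln(R0)/T = ln(2.453)/2.74603… = 0.32677… → 0.327

0.327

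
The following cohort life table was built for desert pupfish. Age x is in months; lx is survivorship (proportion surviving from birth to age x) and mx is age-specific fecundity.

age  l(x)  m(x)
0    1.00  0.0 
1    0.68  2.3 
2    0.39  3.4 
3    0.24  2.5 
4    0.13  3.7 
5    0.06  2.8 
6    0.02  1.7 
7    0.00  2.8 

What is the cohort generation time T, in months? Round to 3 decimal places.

2.153

lx·mx: 0, 1.564, 1.326, 0.6, 0.481, 0.168, 0.034, 0 → R0 = 4.173
x·lx·mx: 0, 1.564, 2.652, 1.8, 1.924, 0.84, 0.204, 0 → Σ = 8.984
T = 8.984 / 4.173 = 2.152888… → 2.153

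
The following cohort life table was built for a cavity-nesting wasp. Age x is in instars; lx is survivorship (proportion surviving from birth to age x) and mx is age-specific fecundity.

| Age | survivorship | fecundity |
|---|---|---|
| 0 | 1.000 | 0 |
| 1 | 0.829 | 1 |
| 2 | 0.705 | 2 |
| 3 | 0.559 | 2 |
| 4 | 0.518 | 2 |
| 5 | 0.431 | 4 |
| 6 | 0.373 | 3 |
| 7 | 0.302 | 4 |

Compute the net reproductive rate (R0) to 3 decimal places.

lx·mx by age: 0, 0.829, 1.41, 1.118, 1.036, 1.724, 1.119, 1.208
R0 = Σ lx·mx = 8.444 → 8.444

8.444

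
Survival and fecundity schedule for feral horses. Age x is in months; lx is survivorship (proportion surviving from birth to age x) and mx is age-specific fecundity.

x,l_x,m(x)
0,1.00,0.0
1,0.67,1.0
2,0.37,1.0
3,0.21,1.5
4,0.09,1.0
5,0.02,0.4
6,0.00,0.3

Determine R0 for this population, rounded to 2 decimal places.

lx·mx by age: 0, 0.67, 0.37, 0.315, 0.09, 0.008, 0
R0 = Σ lx·mx = 1.453 → 1.45

1.45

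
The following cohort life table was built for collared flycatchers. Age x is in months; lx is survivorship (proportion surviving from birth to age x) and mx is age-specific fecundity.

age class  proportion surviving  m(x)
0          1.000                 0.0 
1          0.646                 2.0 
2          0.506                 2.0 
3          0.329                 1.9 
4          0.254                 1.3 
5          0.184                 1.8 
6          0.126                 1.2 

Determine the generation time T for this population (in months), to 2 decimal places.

lx·mx: 0, 1.292, 1.012, 0.6251, 0.3302, 0.3312, 0.1512 → R0 = 3.7417
x·lx·mx: 0, 1.292, 2.024, 1.8753, 1.3208, 1.656, 0.9072 → Σ = 9.0753
T = 9.0753 / 3.7417 = 2.425448… → 2.43

2.43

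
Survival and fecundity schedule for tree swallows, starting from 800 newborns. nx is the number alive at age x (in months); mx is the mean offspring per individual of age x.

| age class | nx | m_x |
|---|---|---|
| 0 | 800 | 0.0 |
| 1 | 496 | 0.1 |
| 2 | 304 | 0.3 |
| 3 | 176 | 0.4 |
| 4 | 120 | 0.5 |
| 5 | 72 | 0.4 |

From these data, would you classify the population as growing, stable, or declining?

lx = nx/n0 = nx/800: 1, 0.62, 0.38, 0.22, 0.15, 0.09
R0 = Σ lx·mx = 0 + 0.062 + 0.114 + 0.088 + 0.075 + 0.036 = 0.375
R0 < 1, so the population is declining.

declining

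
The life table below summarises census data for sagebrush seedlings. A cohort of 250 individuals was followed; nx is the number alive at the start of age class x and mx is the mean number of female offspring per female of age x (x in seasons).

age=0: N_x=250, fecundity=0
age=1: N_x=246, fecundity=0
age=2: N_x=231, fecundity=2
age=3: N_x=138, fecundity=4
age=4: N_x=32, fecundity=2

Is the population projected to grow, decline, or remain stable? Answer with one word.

growing

lx = nx/n0 = nx/250: 1, 0.984, 0.924, 0.552, 0.128
R0 = Σ lx·mx = 0 + 0 + 1.848 + 2.208 + 0.256 = 4.312
R0 > 1, so the population is growing.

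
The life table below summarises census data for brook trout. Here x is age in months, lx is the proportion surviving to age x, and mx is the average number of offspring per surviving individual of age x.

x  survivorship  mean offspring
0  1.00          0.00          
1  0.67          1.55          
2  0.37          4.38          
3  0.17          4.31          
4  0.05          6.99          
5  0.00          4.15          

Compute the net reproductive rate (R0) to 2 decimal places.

lx·mx by age: 0, 1.0385, 1.6206, 0.7327, 0.3495, 0
R0 = Σ lx·mx = 3.7413 → 3.74

3.74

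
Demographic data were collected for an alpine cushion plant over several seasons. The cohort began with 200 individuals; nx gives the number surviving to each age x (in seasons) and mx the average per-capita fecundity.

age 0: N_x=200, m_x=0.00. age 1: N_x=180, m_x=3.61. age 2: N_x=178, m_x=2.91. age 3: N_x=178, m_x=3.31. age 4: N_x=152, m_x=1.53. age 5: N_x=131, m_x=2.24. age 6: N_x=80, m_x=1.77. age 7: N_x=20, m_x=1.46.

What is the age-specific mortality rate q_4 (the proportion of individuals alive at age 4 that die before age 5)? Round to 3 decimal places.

lx = nx/n0 = nx/200: 1, 0.9, 0.89, 0.89, 0.76, 0.655, 0.4, 0.1
q_4 = (l_4 − l_5) / l_4 = (0.76 − 0.655) / 0.76
     = 0.105 / 0.76 = 0.138158… → 0.138

0.138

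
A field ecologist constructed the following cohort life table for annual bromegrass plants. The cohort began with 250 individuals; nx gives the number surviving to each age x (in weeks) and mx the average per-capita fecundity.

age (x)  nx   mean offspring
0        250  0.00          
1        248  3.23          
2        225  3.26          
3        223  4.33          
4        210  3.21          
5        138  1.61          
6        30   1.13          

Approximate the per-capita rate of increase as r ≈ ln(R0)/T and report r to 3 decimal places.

lx = nx/n0 = nx/250: 1, 0.992, 0.9, 0.892, 0.84, 0.552, 0.12
R0 = Σ lx·mx = 0 + 3.20416 + 2.934 + 3.86236 + 2.6964 + 0.88872 + 0.1356 = 13.72124
Σ x·lx·mx = 36.70204; T = 36.70204/13.72124 = 2.67483…
r ≈ ln(R0)/T = ln(13.72124)/2.67483… = 0.97911… → 0.979

0.979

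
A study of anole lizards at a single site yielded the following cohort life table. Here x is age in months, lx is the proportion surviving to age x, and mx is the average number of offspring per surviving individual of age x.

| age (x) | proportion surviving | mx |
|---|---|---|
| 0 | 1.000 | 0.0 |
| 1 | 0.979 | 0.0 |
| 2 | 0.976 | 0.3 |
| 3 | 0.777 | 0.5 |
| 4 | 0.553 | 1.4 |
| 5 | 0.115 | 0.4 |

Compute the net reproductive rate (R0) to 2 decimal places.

lx·mx by age: 0, 0, 0.2928, 0.3885, 0.7742, 0.046
R0 = Σ lx·mx = 1.5015 → 1.50

1.50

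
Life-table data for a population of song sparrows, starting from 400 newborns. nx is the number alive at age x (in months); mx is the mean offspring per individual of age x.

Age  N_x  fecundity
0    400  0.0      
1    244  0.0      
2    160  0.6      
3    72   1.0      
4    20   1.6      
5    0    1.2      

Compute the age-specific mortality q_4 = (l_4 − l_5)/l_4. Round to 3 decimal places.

1.000

lx = nx/n0 = nx/400: 1, 0.61, 0.4, 0.18, 0.05, 0
q_4 = (l_4 − l_5) / l_4 = (0.05 − 0) / 0.05
     = 0.05 / 0.05 = 1 → 1.000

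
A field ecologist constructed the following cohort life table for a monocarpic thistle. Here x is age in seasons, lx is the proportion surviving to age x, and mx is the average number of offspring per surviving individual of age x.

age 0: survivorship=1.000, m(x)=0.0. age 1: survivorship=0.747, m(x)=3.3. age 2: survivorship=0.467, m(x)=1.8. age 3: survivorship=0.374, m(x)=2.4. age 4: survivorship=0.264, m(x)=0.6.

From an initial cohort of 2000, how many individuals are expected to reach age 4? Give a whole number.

Expected survivors = N0 · l_4 = 2000 × 0.264 = 528 → 528

528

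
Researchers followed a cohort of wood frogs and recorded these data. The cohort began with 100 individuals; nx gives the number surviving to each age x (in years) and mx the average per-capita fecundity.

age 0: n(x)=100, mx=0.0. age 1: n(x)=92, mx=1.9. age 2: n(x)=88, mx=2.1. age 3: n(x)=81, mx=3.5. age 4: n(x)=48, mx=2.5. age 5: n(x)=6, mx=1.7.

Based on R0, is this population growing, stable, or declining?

growing

lx = nx/n0 = nx/100: 1, 0.92, 0.88, 0.81, 0.48, 0.06
R0 = Σ lx·mx = 0 + 1.748 + 1.848 + 2.835 + 1.2 + 0.102 = 7.733
R0 > 1, so the population is growing.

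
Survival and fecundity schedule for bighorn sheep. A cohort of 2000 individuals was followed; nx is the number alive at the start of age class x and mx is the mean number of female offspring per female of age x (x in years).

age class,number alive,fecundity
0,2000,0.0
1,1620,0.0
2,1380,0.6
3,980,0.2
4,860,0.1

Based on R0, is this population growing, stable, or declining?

lx = nx/n0 = nx/2000: 1, 0.81, 0.69, 0.49, 0.43
R0 = Σ lx·mx = 0 + 0 + 0.414 + 0.098 + 0.043 = 0.555
R0 < 1, so the population is declining.

declining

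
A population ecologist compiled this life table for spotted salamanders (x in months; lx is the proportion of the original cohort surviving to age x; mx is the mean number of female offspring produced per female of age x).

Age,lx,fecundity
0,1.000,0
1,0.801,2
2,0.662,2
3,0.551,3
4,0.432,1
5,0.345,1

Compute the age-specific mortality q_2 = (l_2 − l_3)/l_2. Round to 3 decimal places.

0.168

q_2 = (l_2 − l_3) / l_2 = (0.662 − 0.551) / 0.662
     = 0.111 / 0.662 = 0.167674… → 0.168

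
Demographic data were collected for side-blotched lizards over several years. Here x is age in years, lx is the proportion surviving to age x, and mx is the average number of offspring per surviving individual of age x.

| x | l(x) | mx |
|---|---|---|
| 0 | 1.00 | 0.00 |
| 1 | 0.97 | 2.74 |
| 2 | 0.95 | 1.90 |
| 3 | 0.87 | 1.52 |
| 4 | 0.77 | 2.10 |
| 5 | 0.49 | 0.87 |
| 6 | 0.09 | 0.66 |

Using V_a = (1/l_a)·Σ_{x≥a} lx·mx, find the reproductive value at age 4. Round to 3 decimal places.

lx·mx for x ≥ 4: 1.617, 0.4263, 0.0594 → sum = 2.1027
V_4 = 2.1027 / l_4 = 2.1027 / 0.77 = 2.730779… → 2.731

2.731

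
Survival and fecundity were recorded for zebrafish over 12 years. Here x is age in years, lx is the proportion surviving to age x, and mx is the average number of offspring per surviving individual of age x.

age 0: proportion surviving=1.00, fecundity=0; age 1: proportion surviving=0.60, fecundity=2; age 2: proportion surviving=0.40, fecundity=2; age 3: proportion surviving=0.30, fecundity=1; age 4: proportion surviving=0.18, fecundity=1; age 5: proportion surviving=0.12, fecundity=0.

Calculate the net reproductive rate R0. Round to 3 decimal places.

lx·mx by age: 0, 1.2, 0.8, 0.3, 0.18, 0
R0 = Σ lx·mx = 2.48 → 2.480

2.480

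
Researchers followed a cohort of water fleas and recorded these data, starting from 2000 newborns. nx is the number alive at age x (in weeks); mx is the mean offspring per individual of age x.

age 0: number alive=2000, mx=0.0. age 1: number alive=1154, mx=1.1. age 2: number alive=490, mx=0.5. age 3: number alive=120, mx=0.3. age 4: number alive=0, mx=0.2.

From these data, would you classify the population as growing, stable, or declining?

lx = nx/n0 = nx/2000: 1, 0.577, 0.245, 0.06, 0
R0 = Σ lx·mx = 0 + 0.6347 + 0.1225 + 0.018 + 0 = 0.7752
R0 < 1, so the population is declining.

declining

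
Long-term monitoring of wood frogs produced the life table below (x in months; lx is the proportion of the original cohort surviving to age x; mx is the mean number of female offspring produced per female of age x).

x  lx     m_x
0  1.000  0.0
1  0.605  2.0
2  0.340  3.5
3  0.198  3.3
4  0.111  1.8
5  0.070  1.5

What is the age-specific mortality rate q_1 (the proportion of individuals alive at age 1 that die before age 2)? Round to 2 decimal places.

0.44

q_1 = (l_1 − l_2) / l_1 = (0.605 − 0.34) / 0.605
     = 0.265 / 0.605 = 0.438017… → 0.44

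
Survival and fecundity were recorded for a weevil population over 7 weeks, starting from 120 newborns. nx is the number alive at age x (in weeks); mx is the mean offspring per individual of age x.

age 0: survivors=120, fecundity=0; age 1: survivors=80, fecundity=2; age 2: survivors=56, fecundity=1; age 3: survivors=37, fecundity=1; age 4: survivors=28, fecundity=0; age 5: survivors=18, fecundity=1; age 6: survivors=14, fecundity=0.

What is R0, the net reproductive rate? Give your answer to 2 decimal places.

lx = nx/n0 = nx/120: 1, 0.66667…, 0.46667…, 0.30833…, 0.23333…, 0.15, 0.11667…
lx·mx by age: 0, 1.333333…, 0.466667…, 0.308333…, 0, 0.15, 0
R0 = Σ lx·mx = 2.258333… → 2.26

2.26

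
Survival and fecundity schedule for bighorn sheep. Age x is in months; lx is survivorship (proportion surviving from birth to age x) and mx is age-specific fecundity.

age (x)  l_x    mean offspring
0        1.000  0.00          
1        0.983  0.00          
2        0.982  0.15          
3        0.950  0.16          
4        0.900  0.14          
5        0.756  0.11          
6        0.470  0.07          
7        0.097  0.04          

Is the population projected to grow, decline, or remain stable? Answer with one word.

declining

R0 = Σ lx·mx = 0 + 0 + 0.1473 + 0.152 + 0.126 + 0.08316 + 0.0329 + 0.00388 = 0.54524
R0 < 1, so the population is declining.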